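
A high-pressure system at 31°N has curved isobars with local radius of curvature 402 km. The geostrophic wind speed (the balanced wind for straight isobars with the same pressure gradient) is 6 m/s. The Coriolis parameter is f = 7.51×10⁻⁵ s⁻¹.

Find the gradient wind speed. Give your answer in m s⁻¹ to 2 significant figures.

8.3 m s⁻¹

Around a high, pressure-gradient force acts outward with centrifugal, so Coriolis balances both:
fV = (1/ρ)|∂P/∂n| + V²/R  →  V² − fR·V + fR·V_g = 0
With fR = 7.51×10⁻⁵ × 402×10³ m = 30.2 m/s:
V = [fR − √((fR)² − 4 fR V_g)]/2 = [30.2 − √(30.2² − 4×30.2×6)]/2 = 8.26 m/s
Supergeostrophic (V > V_g = 6 m/s), as expected around a high.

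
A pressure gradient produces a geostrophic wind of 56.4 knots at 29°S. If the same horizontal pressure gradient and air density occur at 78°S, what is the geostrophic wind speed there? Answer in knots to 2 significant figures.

28 knots

With the same pressure gradient and density, V_g ∝ 1/f ∝ 1/sin φ.
V₂ = V₁ · sin φ₁ / sin φ₂ = 56.4 × sin 29° / sin 78°
V₂ = 56.4 × 0.4848/0.9781 = 28 knots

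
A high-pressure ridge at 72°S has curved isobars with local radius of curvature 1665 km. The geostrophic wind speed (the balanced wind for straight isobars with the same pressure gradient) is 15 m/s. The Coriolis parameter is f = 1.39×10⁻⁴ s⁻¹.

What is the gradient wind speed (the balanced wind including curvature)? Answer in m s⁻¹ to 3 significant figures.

16.1 m s⁻¹

Around a high, pressure-gradient force acts outward with centrifugal, so Coriolis balances both:
fV = (1/ρ)|∂P/∂n| + V²/R  →  V² − fR·V + fR·V_g = 0
With fR = 1.39×10⁻⁴ × 1665×10³ m = 231 m/s:
V = [fR − √((fR)² − 4 fR V_g)]/2 = [231 − √(231² − 4×231×15)]/2 = 16.1 m/s
Supergeostrophic (V > V_g = 15 m/s), as expected around a high.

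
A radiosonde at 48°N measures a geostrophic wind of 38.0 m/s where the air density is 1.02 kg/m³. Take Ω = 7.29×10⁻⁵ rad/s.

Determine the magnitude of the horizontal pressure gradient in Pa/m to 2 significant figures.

Coriolis parameter at 48°N:
f = 2Ω sin φ = 2 × 7.29×10⁻⁵ × sin 48° = 1.08×10⁻⁴ s⁻¹
Geostrophic balance rearranged: |∂P/∂n| = f ρ V_g
|∂P/∂n| = 1.08×10⁻⁴ × 1.02 × 38.0 = 4.20×10⁻³ Pa/m

4.2×10⁻³ Pa/m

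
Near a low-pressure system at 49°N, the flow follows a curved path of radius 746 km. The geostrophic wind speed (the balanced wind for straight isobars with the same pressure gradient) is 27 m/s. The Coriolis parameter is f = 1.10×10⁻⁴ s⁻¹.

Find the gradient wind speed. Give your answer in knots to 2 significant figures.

Around a low, centrifugal force acts outward with Coriolis, so pressure-gradient force balances both:
(1/ρ)|∂P/∂n| = fV + V²/R  →  V² + fR·V − fR·V_g = 0
With fR = 1.10×10⁻⁴ × 746×10³ m = 82.1 m/s:
V = [−fR + √((fR)² + 4 fR V_g)]/2 = [−82.1 + √(82.1² + 4×82.1×27)]/2 = 21.4 m/s
Subgeostrophic (V < V_g = 27 m/s), as expected around a low.
Converting: 21.4 m/s × 1.944 = 42 knots

42 knots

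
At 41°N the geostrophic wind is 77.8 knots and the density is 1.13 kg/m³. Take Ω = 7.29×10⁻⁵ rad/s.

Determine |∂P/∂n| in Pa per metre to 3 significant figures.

Coriolis parameter at 41°N:
f = 2Ω sin φ = 2 × 7.29×10⁻⁵ × sin 41° = 9.57×10⁻⁵ s⁻¹
Wind speed in SI: 77.8 knots = 40.0 m/s
Geostrophic balance rearranged: |∂P/∂n| = f ρ V_g
|∂P/∂n| = 9.57×10⁻⁵ × 1.13 × 40.0 = 4.33×10⁻³ Pa/m

4.33×10⁻³ Pa/m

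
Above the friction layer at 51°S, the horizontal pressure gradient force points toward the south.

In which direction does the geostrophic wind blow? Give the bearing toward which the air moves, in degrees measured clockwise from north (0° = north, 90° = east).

The pressure-gradient force points toward the south (bearing 180°).
Geostrophic balance: in the Southern Hemisphere the Coriolis force deflects motion to the left, so the geostrophic wind blows 90° to the left of the pressure-gradient force (low pressure on the right).
Rotating 180° by 90° counterclockwise gives 090° — the wind blows toward the east.

090°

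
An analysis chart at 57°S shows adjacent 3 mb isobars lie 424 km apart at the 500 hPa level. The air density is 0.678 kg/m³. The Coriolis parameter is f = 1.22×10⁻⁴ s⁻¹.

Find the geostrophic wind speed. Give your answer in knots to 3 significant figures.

Pressure gradient: |∂P/∂n| = 300 Pa / 424000 m = 7.08×10⁻⁴ Pa/m
Geostrophic balance (pressure-gradient force = Coriolis force):
V_g = (1/(fρ)) |∂P/∂n| = 7.08×10⁻⁴ / (1.22×10⁻⁴ × 0.678) = 8.55 m/s
Converting: 8.55 m/s × 1.944 = 16.6 knots

16.6 knots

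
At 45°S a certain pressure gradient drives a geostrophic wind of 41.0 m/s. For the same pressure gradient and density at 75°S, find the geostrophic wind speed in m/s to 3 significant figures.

With the same pressure gradient and density, V_g ∝ 1/f ∝ 1/sin φ.
V₂ = V₁ · sin φ₁ / sin φ₂ = 41.0 × sin 45° / sin 75°
V₂ = 41.0 × 0.7071/0.9659 = 30.0 m/s

30.0 m/s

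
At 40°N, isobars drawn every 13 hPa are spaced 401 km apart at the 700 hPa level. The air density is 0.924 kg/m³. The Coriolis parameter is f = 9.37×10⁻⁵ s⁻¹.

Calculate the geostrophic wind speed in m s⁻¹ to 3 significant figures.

Pressure gradient: |∂P/∂n| = 1300 Pa / 401000 m = 3.24×10⁻³ Pa/m
Geostrophic balance (pressure-gradient force = Coriolis force):
V_g = (1/(fρ)) |∂P/∂n| = 3.24×10⁻³ / (9.37×10⁻⁵ × 0.924) = 37.4 m/s

37.4 m s⁻¹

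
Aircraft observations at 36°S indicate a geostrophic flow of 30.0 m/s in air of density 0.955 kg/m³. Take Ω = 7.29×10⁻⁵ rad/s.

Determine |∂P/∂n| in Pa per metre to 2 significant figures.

2.5×10⁻³ Pa/m

Coriolis parameter at 36°S:
f = 2Ω sin φ = 2 × 7.29×10⁻⁵ × sin 36° = 8.57×10⁻⁵ s⁻¹
Geostrophic balance rearranged: |∂P/∂n| = f ρ V_g
|∂P/∂n| = 8.57×10⁻⁵ × 0.955 × 30.0 = 2.46×10⁻³ Pa/m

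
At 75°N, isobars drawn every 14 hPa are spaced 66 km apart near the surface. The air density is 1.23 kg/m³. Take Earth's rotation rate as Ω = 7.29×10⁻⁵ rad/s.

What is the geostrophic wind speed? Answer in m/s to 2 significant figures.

Coriolis parameter at 75°N:
f = 2Ω sin φ = 2 × 7.29×10⁻⁵ × sin 75° = 1.41×10⁻⁴ s⁻¹
Pressure gradient: |∂P/∂n| = 1400 Pa / 66000 m = 2.12×10⁻² Pa/m
Geostrophic balance (pressure-gradient force = Coriolis force):
V_g = (1/(fρ)) |∂P/∂n| = 2.12×10⁻² / (1.41×10⁻⁴ × 1.23) = 122 m/s

120 m/s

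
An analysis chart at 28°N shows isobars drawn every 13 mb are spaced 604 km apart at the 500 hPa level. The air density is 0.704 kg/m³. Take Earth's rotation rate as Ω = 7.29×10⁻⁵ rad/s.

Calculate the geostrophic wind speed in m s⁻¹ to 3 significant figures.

Coriolis parameter at 28°N:
f = 2Ω sin φ = 2 × 7.29×10⁻⁵ × sin 28° = 6.84×10⁻⁵ s⁻¹
Pressure gradient: |∂P/∂n| = 1300 Pa / 604000 m = 2.15×10⁻³ Pa/m
Geostrophic balance (pressure-gradient force = Coriolis force):
V_g = (1/(fρ)) |∂P/∂n| = 2.15×10⁻³ / (6.84×10⁻⁵ × 0.704) = 44.7 m/s

44.7 m s⁻¹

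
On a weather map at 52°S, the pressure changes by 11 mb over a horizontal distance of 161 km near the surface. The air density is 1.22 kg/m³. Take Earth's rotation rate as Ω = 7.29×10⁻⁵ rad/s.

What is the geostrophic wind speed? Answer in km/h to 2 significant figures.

Coriolis parameter at 52°S:
f = 2Ω sin φ = 2 × 7.29×10⁻⁵ × sin 52° = 1.15×10⁻⁴ s⁻¹
Pressure gradient: |∂P/∂n| = 1100 Pa / 161000 m = 6.83×10⁻³ Pa/m
Geostrophic balance (pressure-gradient force = Coriolis force):
V_g = (1/(fρ)) |∂P/∂n| = 6.83×10⁻³ / (1.15×10⁻⁴ × 1.22) = 48.7 m/s
Converting: 48.7 m/s × 3.6 = 180 km/h

180 km/h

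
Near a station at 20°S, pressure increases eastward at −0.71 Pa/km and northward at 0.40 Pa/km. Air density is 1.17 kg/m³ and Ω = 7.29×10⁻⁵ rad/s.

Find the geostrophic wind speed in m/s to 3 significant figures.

14.0 m/s

Coriolis parameter at 20°S:
f = 2Ω sin φ = 2 × 7.29×10⁻⁵ × sin 20° = 4.99×10⁻⁵ s⁻¹
In the Southern Hemisphere f is negative: f = −4.99×10⁻⁵ s⁻¹.
Component geostrophic relations (x east, y north):
u_g = −(1/(fρ)) ∂P/∂y,  v_g = (1/(fρ)) ∂P/∂x
u_g = −(0.40×10⁻³)/(−4.99×10⁻⁵ × 1.17) = 6.86 m/s;  v_g = (−0.71×10⁻³)/(−4.99×10⁻⁵ × 1.17) = 12.2 m/s
|V_g| = √(u_g² + v_g²) = 14.0 m/s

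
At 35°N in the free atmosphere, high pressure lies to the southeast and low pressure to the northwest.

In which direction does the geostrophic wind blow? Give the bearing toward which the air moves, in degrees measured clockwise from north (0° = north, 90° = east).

045°

The pressure-gradient force points toward the northwest (bearing 315°).
Geostrophic balance: in the Northern Hemisphere the Coriolis force deflects motion to the right, so the geostrophic wind blows 90° to the right of the pressure-gradient force (low pressure on the left).
Rotating 315° by 90° clockwise gives 045° — the wind blows toward the northeast.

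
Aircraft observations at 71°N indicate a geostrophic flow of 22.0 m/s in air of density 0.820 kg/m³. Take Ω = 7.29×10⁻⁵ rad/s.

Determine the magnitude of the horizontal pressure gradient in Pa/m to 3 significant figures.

Coriolis parameter at 71°N:
f = 2Ω sin φ = 2 × 7.29×10⁻⁵ × sin 71° = 1.38×10⁻⁴ s⁻¹
Geostrophic balance rearranged: |∂P/∂n| = f ρ V_g
|∂P/∂n| = 1.38×10⁻⁴ × 0.820 × 22.0 = 2.49×10⁻³ Pa/m

2.49×10⁻³ Pa/m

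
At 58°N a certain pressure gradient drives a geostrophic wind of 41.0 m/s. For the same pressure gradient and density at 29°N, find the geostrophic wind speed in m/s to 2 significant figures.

72 m/s

With the same pressure gradient and density, V_g ∝ 1/f ∝ 1/sin φ.
V₂ = V₁ · sin φ₁ / sin φ₂ = 41.0 × sin 58° / sin 29°
V₂ = 41.0 × 0.8480/0.4848 = 72 m/s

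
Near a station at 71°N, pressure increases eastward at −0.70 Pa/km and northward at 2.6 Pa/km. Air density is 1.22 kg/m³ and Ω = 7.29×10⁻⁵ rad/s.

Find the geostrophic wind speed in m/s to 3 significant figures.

Coriolis parameter at 71°N:
f = 2Ω sin φ = 2 × 7.29×10⁻⁵ × sin 71° = 1.38×10⁻⁴ s⁻¹
Component geostrophic relations (x east, y north):
u_g = −(1/(fρ)) ∂P/∂y,  v_g = (1/(fρ)) ∂P/∂x
u_g = −(2.6×10⁻³)/(1.38×10⁻⁴ × 1.22) = −15.5 m/s;  v_g = (−0.70×10⁻³)/(1.38×10⁻⁴ × 1.22) = −4.16 m/s
|V_g| = √(u_g² + v_g²) = 16.0 m/s

16.0 m/s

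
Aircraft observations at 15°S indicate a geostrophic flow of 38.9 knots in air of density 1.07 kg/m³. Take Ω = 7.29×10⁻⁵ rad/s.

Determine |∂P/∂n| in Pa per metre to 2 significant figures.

8.1×10⁻⁴ Pa/m

Coriolis parameter at 15°S:
f = 2Ω sin φ = 2 × 7.29×10⁻⁵ × sin 15° = 3.77×10⁻⁵ s⁻¹
Wind speed in SI: 38.9 knots = 20.0 m/s
Geostrophic balance rearranged: |∂P/∂n| = f ρ V_g
|∂P/∂n| = 3.77×10⁻⁵ × 1.07 × 20.0 = 8.08×10⁻⁴ Pa/m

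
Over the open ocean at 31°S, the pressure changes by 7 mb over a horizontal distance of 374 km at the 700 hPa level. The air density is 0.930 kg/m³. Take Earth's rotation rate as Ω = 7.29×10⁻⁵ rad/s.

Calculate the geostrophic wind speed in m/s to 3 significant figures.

Coriolis parameter at 31°S:
f = 2Ω sin φ = 2 × 7.29×10⁻⁵ × sin 31° = 7.51×10⁻⁵ s⁻¹
Pressure gradient: |∂P/∂n| = 700 Pa / 374000 m = 1.87×10⁻³ Pa/m
Geostrophic balance (pressure-gradient force = Coriolis force):
V_g = (1/(fρ)) |∂P/∂n| = 1.87×10⁻³ / (7.51×10⁻⁵ × 0.930) = 26.8 m/s

26.8 m/s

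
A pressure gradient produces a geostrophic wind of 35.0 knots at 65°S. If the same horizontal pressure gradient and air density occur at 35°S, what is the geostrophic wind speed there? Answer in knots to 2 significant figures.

55 knots

With the same pressure gradient and density, V_g ∝ 1/f ∝ 1/sin φ.
V₂ = V₁ · sin φ₁ / sin φ₂ = 35.0 × sin 65° / sin 35°
V₂ = 35.0 × 0.9063/0.5736 = 55 knots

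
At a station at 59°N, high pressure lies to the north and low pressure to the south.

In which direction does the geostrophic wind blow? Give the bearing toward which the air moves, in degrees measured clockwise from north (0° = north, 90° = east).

270°

The pressure-gradient force points toward the south (bearing 180°).
Geostrophic balance: in the Northern Hemisphere the Coriolis force deflects motion to the right, so the geostrophic wind blows 90° to the right of the pressure-gradient force (low pressure on the left).
Rotating 180° by 90° clockwise gives 270° — the wind blows toward the west.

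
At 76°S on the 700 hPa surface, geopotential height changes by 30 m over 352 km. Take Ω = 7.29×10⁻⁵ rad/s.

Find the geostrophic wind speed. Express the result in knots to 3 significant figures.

Coriolis parameter at 76°S:
f = 2Ω sin φ = 2 × 7.29×10⁻⁵ × sin 76° = 1.41×10⁻⁴ s⁻¹
Height gradient: |∂Z/∂n| = 30 m / 352000 m = 8.52×10⁻⁵
On a pressure surface, geostrophic balance gives V_g = (g/f)|∂Z/∂n|:
V_g = 9.81 × 8.52×10⁻⁵ / 1.41×10⁻⁴ = 5.91 m/s
Converting: 5.91 m/s × 1.944 = 11.5 knots

11.5 knots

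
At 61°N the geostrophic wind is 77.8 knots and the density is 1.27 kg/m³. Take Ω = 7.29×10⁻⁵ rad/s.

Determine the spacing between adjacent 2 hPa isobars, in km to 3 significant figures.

30.9 km

Coriolis parameter at 61°N:
f = 2Ω sin φ = 2 × 7.29×10⁻⁵ × sin 61° = 1.28×10⁻⁴ s⁻¹
Wind speed in SI: 77.8 knots = 40.0 m/s
Geostrophic balance rearranged: |∂P/∂n| = f ρ V_g
|∂P/∂n| = 1.28×10⁻⁴ × 1.27 × 40.0 = 6.48×10⁻³ Pa/m
Isobar spacing: Δn = ΔP/|∂P/∂n| = 200 Pa / 6.48×10⁻³ Pa/m = 30855 m ≈ 30.9 km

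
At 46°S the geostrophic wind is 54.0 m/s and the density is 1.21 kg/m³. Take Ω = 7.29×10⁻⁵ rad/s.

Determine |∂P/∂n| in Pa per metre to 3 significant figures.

Coriolis parameter at 46°S:
f = 2Ω sin φ = 2 × 7.29×10⁻⁵ × sin 46° = 1.05×10⁻⁴ s⁻¹
Geostrophic balance rearranged: |∂P/∂n| = f ρ V_g
|∂P/∂n| = 1.05×10⁻⁴ × 1.21 × 54.0 = 6.85×10⁻³ Pa/m

6.85×10⁻³ Pa/m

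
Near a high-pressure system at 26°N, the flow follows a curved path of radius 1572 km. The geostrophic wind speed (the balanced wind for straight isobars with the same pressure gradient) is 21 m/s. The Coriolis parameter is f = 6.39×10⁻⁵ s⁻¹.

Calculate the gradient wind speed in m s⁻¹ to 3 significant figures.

Around a high, pressure-gradient force acts outward with centrifugal, so Coriolis balances both:
fV = (1/ρ)|∂P/∂n| + V²/R  →  V² − fR·V + fR·V_g = 0
With fR = 6.39×10⁻⁵ × 1572×10³ m = 100 m/s:
V = [fR − √((fR)² − 4 fR V_g)]/2 = [100 − √(100² − 4×100×21)]/2 = 29.9 m/s
Supergeostrophic (V > V_g = 21 m/s), as expected around a high.

29.9 m s⁻¹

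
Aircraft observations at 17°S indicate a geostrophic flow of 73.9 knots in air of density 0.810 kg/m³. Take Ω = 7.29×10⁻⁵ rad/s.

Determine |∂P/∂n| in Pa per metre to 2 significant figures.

Coriolis parameter at 17°S:
f = 2Ω sin φ = 2 × 7.29×10⁻⁵ × sin 17° = 4.26×10⁻⁵ s⁻¹
Wind speed in SI: 73.9 knots = 38.0 m/s
Geostrophic balance rearranged: |∂P/∂n| = f ρ V_g
|∂P/∂n| = 4.26×10⁻⁵ × 0.810 × 38.0 = 1.31×10⁻³ Pa/m

1.3×10⁻³ Pa/m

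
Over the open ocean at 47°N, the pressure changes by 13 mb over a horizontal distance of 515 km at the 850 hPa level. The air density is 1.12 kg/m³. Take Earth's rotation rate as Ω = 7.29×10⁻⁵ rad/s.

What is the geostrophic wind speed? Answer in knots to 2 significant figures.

41 knots

Coriolis parameter at 47°N:
f = 2Ω sin φ = 2 × 7.29×10⁻⁵ × sin 47° = 1.07×10⁻⁴ s⁻¹
Pressure gradient: |∂P/∂n| = 1300 Pa / 515000 m = 2.52×10⁻³ Pa/m
Geostrophic balance (pressure-gradient force = Coriolis force):
V_g = (1/(fρ)) |∂P/∂n| = 2.52×10⁻³ / (1.07×10⁻⁴ × 1.12) = 21.1 m/s
Converting: 21.1 m/s × 1.944 = 41 knots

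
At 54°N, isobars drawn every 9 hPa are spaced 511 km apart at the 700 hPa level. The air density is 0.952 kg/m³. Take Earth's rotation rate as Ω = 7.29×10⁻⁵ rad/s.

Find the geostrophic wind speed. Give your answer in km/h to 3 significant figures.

Coriolis parameter at 54°N:
f = 2Ω sin φ = 2 × 7.29×10⁻⁵ × sin 54° = 1.18×10⁻⁴ s⁻¹
Pressure gradient: |∂P/∂n| = 900 Pa / 511000 m = 1.76×10⁻³ Pa/m
Geostrophic balance (pressure-gradient force = Coriolis force):
V_g = (1/(fρ)) |∂P/∂n| = 1.76×10⁻³ / (1.18×10⁻⁴ × 0.952) = 15.7 m/s
Converting: 15.7 m/s × 3.6 = 56.5 km/h

56.5 km/h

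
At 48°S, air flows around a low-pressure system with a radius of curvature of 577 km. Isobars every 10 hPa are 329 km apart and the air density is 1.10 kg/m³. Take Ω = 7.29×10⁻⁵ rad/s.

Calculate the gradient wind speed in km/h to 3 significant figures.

70.0 km/h

Coriolis parameter at 48°S:
f = 2Ω sin φ = 2 × 7.29×10⁻⁵ × sin 48° = 1.08×10⁻⁴ s⁻¹
Pressure gradient: |∂P/∂n| = 1000 Pa / 329000 m = 3.04×10⁻³ Pa/m
Geostrophic speed: V_g = |∂P/∂n|/(fρ) = 3.04×10⁻³/(1.08×10⁻⁴ × 1.10) = 25.5 m/s
Around a low, centrifugal force acts outward with Coriolis, so pressure-gradient force balances both:
(1/ρ)|∂P/∂n| = fV + V²/R  →  V² + fR·V − fR·V_g = 0
With fR = 1.08×10⁻⁴ × 577×10³ m = 62.5 m/s:
V = [−fR + √((fR)² + 4 fR V_g)]/2 = [−62.5 + √(62.5² + 4×62.5×25.5)]/2 = 19.5 m/s
Subgeostrophic (V < V_g = 25.5 m/s), as expected around a low.
Converting: 19.5 m/s × 3.6 = 70.0 km/h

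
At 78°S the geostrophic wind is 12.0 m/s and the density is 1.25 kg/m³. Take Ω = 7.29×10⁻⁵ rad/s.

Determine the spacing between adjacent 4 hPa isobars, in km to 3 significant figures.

Coriolis parameter at 78°S:
f = 2Ω sin φ = 2 × 7.29×10⁻⁵ × sin 78° = 1.43×10⁻⁴ s⁻¹
Geostrophic balance rearranged: |∂P/∂n| = f ρ V_g
|∂P/∂n| = 1.43×10⁻⁴ × 1.25 × 12.0 = 2.14×10⁻³ Pa/m
Isobar spacing: Δn = ΔP/|∂P/∂n| = 400 Pa / 2.14×10⁻³ Pa/m = 186985 m ≈ 187 km

187 km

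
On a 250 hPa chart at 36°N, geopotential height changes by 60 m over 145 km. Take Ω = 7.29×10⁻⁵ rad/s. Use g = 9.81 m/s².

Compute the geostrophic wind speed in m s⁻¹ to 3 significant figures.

47.4 m s⁻¹

Coriolis parameter at 36°N:
f = 2Ω sin φ = 2 × 7.29×10⁻⁵ × sin 36° = 8.57×10⁻⁵ s⁻¹
Height gradient: |∂Z/∂n| = 60 m / 145000 m = 4.14×10⁻⁴
On a pressure surface, geostrophic balance gives V_g = (g/f)|∂Z/∂n|:
V_g = 9.81 × 4.14×10⁻⁴ / 8.57×10⁻⁵ = 47.4 m/s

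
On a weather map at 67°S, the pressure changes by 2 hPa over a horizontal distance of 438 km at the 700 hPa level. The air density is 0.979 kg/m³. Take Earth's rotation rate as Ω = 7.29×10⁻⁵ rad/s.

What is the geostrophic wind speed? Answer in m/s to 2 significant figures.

3.5 m/s

Coriolis parameter at 67°S:
f = 2Ω sin φ = 2 × 7.29×10⁻⁵ × sin 67° = 1.34×10⁻⁴ s⁻¹
Pressure gradient: |∂P/∂n| = 200 Pa / 438000 m = 4.57×10⁻⁴ Pa/m
Geostrophic balance (pressure-gradient force = Coriolis force):
V_g = (1/(fρ)) |∂P/∂n| = 4.57×10⁻⁴ / (1.34×10⁻⁴ × 0.979) = 3.48 m/s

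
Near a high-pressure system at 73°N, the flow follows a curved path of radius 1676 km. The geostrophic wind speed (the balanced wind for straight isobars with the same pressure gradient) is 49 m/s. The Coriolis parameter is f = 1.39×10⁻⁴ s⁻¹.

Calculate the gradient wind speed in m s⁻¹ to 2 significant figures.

Around a high, pressure-gradient force acts outward with centrifugal, so Coriolis balances both:
fV = (1/ρ)|∂P/∂n| + V²/R  →  V² − fR·V + fR·V_g = 0
With fR = 1.39×10⁻⁴ × 1676×10³ m = 233 m/s:
V = [fR − √((fR)² − 4 fR V_g)]/2 = [233 − √(233² − 4×233×49)]/2 = 70.1 m/s
Supergeostrophic (V > V_g = 49 m/s), as expected around a high.

70 m s⁻¹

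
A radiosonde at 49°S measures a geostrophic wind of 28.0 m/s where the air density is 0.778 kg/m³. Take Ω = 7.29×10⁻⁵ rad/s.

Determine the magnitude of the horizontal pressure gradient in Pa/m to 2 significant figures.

2.4×10⁻³ Pa/m

Coriolis parameter at 49°S:
f = 2Ω sin φ = 2 × 7.29×10⁻⁵ × sin 49° = 1.10×10⁻⁴ s⁻¹
Geostrophic balance rearranged: |∂P/∂n| = f ρ V_g
|∂P/∂n| = 1.10×10⁻⁴ × 0.778 × 28.0 = 2.40×10⁻³ Pa/m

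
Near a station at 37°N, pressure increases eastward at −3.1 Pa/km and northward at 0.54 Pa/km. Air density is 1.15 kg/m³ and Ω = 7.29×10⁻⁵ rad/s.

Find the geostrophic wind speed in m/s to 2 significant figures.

31 m/s

Coriolis parameter at 37°N:
f = 2Ω sin φ = 2 × 7.29×10⁻⁵ × sin 37° = 8.77×10⁻⁵ s⁻¹
Component geostrophic relations (x east, y north):
u_g = −(1/(fρ)) ∂P/∂y,  v_g = (1/(fρ)) ∂P/∂x
u_g = −(0.54×10⁻³)/(8.77×10⁻⁵ × 1.15) = −5.35 m/s;  v_g = (−3.1×10⁻³)/(8.77×10⁻⁵ × 1.15) = −30.7 m/s
|V_g| = √(u_g² + v_g²) = 31.2 m/s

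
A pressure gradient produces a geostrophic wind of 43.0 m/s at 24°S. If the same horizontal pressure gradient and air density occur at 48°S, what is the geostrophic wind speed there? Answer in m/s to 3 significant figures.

With the same pressure gradient and density, V_g ∝ 1/f ∝ 1/sin φ.
V₂ = V₁ · sin φ₁ / sin φ₂ = 43.0 × sin 24° / sin 48°
V₂ = 43.0 × 0.4067/0.7431 = 23.5 m/s

23.5 m/s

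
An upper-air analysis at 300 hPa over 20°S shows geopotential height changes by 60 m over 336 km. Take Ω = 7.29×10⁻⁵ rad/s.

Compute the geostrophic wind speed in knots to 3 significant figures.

68.3 knots

Coriolis parameter at 20°S:
f = 2Ω sin φ = 2 × 7.29×10⁻⁵ × sin 20° = 4.99×10⁻⁵ s⁻¹
Height gradient: |∂Z/∂n| = 60 m / 336000 m = 1.79×10⁻⁴
On a pressure surface, geostrophic balance gives V_g = (g/f)|∂Z/∂n|:
V_g = 9.81 × 1.79×10⁻⁴ / 4.99×10⁻⁵ = 35.1 m/s
Converting: 35.1 m/s × 1.944 = 68.3 knots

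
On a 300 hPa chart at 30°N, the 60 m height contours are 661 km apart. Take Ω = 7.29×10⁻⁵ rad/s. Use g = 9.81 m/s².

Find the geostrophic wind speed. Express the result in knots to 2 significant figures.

Coriolis parameter at 30°N:
f = 2Ω sin φ = 2 × 7.29×10⁻⁵ × sin 30° = 7.29×10⁻⁵ s⁻¹
Height gradient: |∂Z/∂n| = 60 m / 661000 m = 9.08×10⁻⁵
On a pressure surface, geostrophic balance gives V_g = (g/f)|∂Z/∂n|:
V_g = 9.81 × 9.08×10⁻⁵ / 7.29×10⁻⁵ = 12.2 m/s
Converting: 12.2 m/s × 1.944 = 24 knots

24 knots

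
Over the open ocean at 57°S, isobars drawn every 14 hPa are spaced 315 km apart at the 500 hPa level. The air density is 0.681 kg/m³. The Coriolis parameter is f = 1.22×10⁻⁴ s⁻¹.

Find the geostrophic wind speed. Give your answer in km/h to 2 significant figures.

Pressure gradient: |∂P/∂n| = 1400 Pa / 315000 m = 4.44×10⁻³ Pa/m
Geostrophic balance (pressure-gradient force = Coriolis force):
V_g = (1/(fρ)) |∂P/∂n| = 4.44×10⁻³ / (1.22×10⁻⁴ × 0.681) = 53.5 m/s
Converting: 53.5 m/s × 3.6 = 190 km/h

190 km/h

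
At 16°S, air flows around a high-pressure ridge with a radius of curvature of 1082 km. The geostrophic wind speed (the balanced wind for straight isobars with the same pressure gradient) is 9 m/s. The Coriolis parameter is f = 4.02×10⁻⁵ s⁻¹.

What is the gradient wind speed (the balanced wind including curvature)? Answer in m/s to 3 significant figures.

12.7 m/s

Around a high, pressure-gradient force acts outward with centrifugal, so Coriolis balances both:
fV = (1/ρ)|∂P/∂n| + V²/R  →  V² − fR·V + fR·V_g = 0
With fR = 4.02×10⁻⁵ × 1082×10³ m = 43.5 m/s:
V = [fR − √((fR)² − 4 fR V_g)]/2 = [43.5 − √(43.5² − 4×43.5×9)]/2 = 12.7 m/s
Supergeostrophic (V > V_g = 9 m/s), as expected around a high.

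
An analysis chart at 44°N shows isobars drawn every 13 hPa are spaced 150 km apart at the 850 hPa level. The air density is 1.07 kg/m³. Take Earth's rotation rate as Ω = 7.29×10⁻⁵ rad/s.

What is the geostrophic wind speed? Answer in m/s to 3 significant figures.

Coriolis parameter at 44°N:
f = 2Ω sin φ = 2 × 7.29×10⁻⁵ × sin 44° = 1.01×10⁻⁴ s⁻¹
Pressure gradient: |∂P/∂n| = 1300 Pa / 150000 m = 8.67×10⁻³ Pa/m
Geostrophic balance (pressure-gradient force = Coriolis force):
V_g = (1/(fρ)) |∂P/∂n| = 8.67×10⁻³ / (1.01×10⁻⁴ × 1.07) = 80.0 m/s

80.0 m/s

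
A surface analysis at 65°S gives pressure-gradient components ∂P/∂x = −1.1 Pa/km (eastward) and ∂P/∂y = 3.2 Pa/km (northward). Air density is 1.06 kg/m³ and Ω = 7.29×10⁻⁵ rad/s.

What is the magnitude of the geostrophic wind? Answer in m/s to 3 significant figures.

24.2 m/s

Coriolis parameter at 65°S:
f = 2Ω sin φ = 2 × 7.29×10⁻⁵ × sin 65° = 1.32×10⁻⁴ s⁻¹
In the Southern Hemisphere f is negative: f = −1.32×10⁻⁴ s⁻¹.
Component geostrophic relations (x east, y north):
u_g = −(1/(fρ)) ∂P/∂y,  v_g = (1/(fρ)) ∂P/∂x
u_g = −(3.2×10⁻³)/(−1.32×10⁻⁴ × 1.06) = 22.8 m/s;  v_g = (−1.1×10⁻³)/(−1.32×10⁻⁴ × 1.06) = 7.85 m/s
|V_g| = √(u_g² + v_g²) = 24.2 m/s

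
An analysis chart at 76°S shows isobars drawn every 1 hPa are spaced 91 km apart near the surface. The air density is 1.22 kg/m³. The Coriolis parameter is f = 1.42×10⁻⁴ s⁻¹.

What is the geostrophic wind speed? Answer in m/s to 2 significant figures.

6.3 m/s

Pressure gradient: |∂P/∂n| = 100 Pa / 91000 m = 1.10×10⁻³ Pa/m
Geostrophic balance (pressure-gradient force = Coriolis force):
V_g = (1/(fρ)) |∂P/∂n| = 1.10×10⁻³ / (1.42×10⁻⁴ × 1.22) = 6.34 m/s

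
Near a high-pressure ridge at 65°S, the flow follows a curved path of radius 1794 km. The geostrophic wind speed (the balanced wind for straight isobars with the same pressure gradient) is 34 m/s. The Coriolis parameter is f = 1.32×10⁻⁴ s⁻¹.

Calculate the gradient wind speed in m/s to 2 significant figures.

Around a high, pressure-gradient force acts outward with centrifugal, so Coriolis balances both:
fV = (1/ρ)|∂P/∂n| + V²/R  →  V² − fR·V + fR·V_g = 0
With fR = 1.32×10⁻⁴ × 1794×10³ m = 237 m/s:
V = [fR − √((fR)² − 4 fR V_g)]/2 = [237 − √(237² − 4×237×34)]/2 = 41.2 m/s
Supergeostrophic (V > V_g = 34 m/s), as expected around a high.

41 m/s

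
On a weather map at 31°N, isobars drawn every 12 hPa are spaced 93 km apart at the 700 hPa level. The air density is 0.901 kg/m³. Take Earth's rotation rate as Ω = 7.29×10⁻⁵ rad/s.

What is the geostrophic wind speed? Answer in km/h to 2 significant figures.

Coriolis parameter at 31°N:
f = 2Ω sin φ = 2 × 7.29×10⁻⁵ × sin 31° = 7.51×10⁻⁵ s⁻¹
Pressure gradient: |∂P/∂n| = 1200 Pa / 93000 m = 1.29×10⁻² Pa/m
Geostrophic balance (pressure-gradient force = Coriolis force):
V_g = (1/(fρ)) |∂P/∂n| = 1.29×10⁻² / (7.51×10⁻⁵ × 0.901) = 191 m/s
Converting: 191 m/s × 3.6 = 690 km/h

690 km/h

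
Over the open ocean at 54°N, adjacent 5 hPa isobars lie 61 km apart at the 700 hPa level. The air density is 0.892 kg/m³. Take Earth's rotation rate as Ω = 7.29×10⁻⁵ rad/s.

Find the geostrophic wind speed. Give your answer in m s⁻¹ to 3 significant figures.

77.9 m s⁻¹

Coriolis parameter at 54°N:
f = 2Ω sin φ = 2 × 7.29×10⁻⁵ × sin 54° = 1.18×10⁻⁴ s⁻¹
Pressure gradient: |∂P/∂n| = 500 Pa / 61000 m = 8.20×10⁻³ Pa/m
Geostrophic balance (pressure-gradient force = Coriolis force):
V_g = (1/(fρ)) |∂P/∂n| = 8.20×10⁻³ / (1.18×10⁻⁴ × 0.892) = 77.9 m/s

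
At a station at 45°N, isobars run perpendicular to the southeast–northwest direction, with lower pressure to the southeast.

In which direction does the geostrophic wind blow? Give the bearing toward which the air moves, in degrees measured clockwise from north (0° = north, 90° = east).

The pressure-gradient force points toward the southeast (bearing 135°).
Geostrophic balance: in the Northern Hemisphere the Coriolis force deflects motion to the right, so the geostrophic wind blows 90° to the right of the pressure-gradient force (low pressure on the left).
Rotating 135° by 90° clockwise gives 225° — the wind blows toward the southwest.

225°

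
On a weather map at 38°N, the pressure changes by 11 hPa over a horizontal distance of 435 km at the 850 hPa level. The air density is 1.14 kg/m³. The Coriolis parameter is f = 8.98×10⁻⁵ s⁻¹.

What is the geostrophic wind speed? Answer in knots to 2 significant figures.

48 knots

Pressure gradient: |∂P/∂n| = 1100 Pa / 435000 m = 2.53×10⁻³ Pa/m
Geostrophic balance (pressure-gradient force = Coriolis force):
V_g = (1/(fρ)) |∂P/∂n| = 2.53×10⁻³ / (8.98×10⁻⁵ × 1.14) = 24.7 m/s
Converting: 24.7 m/s × 1.944 = 48 knots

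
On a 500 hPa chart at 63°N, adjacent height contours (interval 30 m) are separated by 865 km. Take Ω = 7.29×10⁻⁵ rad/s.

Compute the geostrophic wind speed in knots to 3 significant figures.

5.09 knots

Coriolis parameter at 63°N:
f = 2Ω sin φ = 2 × 7.29×10⁻⁵ × sin 63° = 1.30×10⁻⁴ s⁻¹
Height gradient: |∂Z/∂n| = 30 m / 865000 m = 3.47×10⁻⁵
On a pressure surface, geostrophic balance gives V_g = (g/f)|∂Z/∂n|:
V_g = 9.81 × 3.47×10⁻⁵ / 1.30×10⁻⁴ = 2.62 m/s
Converting: 2.62 m/s × 1.944 = 5.09 knots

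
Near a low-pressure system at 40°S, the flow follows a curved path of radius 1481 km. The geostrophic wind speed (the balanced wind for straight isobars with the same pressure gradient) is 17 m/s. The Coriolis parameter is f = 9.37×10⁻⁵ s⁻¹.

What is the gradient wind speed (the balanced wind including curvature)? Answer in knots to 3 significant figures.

29.8 knots

Around a low, centrifugal force acts outward with Coriolis, so pressure-gradient force balances both:
(1/ρ)|∂P/∂n| = fV + V²/R  →  V² + fR·V − fR·V_g = 0
With fR = 9.37×10⁻⁵ × 1481×10³ m = 139 m/s:
V = [−fR + √((fR)² + 4 fR V_g)]/2 = [−139 + √(139² + 4×139×17)]/2 = 15.3 m/s
Subgeostrophic (V < V_g = 17 m/s), as expected around a low.
Converting: 15.3 m/s × 1.944 = 29.8 knots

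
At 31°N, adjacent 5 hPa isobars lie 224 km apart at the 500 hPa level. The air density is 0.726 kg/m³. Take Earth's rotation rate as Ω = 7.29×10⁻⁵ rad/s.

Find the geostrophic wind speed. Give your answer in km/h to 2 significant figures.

150 km/h

Coriolis parameter at 31°N:
f = 2Ω sin φ = 2 × 7.29×10⁻⁵ × sin 31° = 7.51×10⁻⁵ s⁻¹
Pressure gradient: |∂P/∂n| = 500 Pa / 224000 m = 2.23×10⁻³ Pa/m
Geostrophic balance (pressure-gradient force = Coriolis force):
V_g = (1/(fρ)) |∂P/∂n| = 2.23×10⁻³ / (7.51×10⁻⁵ × 0.726) = 40.9 m/s
Converting: 40.9 m/s × 3.6 = 150 km/h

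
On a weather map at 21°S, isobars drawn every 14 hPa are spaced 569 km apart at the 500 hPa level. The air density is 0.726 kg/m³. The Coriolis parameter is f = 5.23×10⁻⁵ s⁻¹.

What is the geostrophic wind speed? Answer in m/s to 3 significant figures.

Pressure gradient: |∂P/∂n| = 1400 Pa / 569000 m = 2.46×10⁻³ Pa/m
Geostrophic balance (pressure-gradient force = Coriolis force):
V_g = (1/(fρ)) |∂P/∂n| = 2.46×10⁻³ / (5.23×10⁻⁵ × 0.726) = 64.8 m/s

64.8 m/s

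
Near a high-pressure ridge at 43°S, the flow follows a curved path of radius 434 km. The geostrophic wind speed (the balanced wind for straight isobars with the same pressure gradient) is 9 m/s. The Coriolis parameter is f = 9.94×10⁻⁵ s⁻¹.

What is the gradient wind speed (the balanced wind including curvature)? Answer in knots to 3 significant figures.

24.9 knots

Around a high, pressure-gradient force acts outward with centrifugal, so Coriolis balances both:
fV = (1/ρ)|∂P/∂n| + V²/R  →  V² − fR·V + fR·V_g = 0
With fR = 9.94×10⁻⁵ × 434×10³ m = 43.1 m/s:
V = [fR − √((fR)² − 4 fR V_g)]/2 = [43.1 − √(43.1² − 4×43.1×9)]/2 = 12.8 m/s
Supergeostrophic (V > V_g = 9 m/s), as expected around a high.
Converting: 12.8 m/s × 1.944 = 24.9 knots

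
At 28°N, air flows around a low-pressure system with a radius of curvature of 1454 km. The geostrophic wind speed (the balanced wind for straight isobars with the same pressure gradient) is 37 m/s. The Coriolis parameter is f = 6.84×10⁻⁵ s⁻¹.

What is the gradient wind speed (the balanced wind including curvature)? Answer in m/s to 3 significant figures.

Around a low, centrifugal force acts outward with Coriolis, so pressure-gradient force balances both:
(1/ρ)|∂P/∂n| = fV + V²/R  →  V² + fR·V − fR·V_g = 0
With fR = 6.84×10⁻⁵ × 1454×10³ m = 99.5 m/s:
V = [−fR + √((fR)² + 4 fR V_g)]/2 = [−99.5 + √(99.5² + 4×99.5×37)]/2 = 28.7 m/s
Subgeostrophic (V < V_g = 37 m/s), as expected around a low.

28.7 m/s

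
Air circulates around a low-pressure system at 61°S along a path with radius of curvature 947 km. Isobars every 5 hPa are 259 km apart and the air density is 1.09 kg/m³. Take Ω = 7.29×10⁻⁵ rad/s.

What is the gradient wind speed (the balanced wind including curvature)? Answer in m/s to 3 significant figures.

12.6 m/s

Coriolis parameter at 61°S:
f = 2Ω sin φ = 2 × 7.29×10⁻⁵ × sin 61° = 1.28×10⁻⁴ s⁻¹
Pressure gradient: |∂P/∂n| = 500 Pa / 259000 m = 1.93×10⁻³ Pa/m
Geostrophic speed: V_g = |∂P/∂n|/(fρ) = 1.93×10⁻³/(1.28×10⁻⁴ × 1.09) = 13.9 m/s
Around a low, centrifugal force acts outward with Coriolis, so pressure-gradient force balances both:
(1/ρ)|∂P/∂n| = fV + V²/R  →  V² + fR·V − fR·V_g = 0
With fR = 1.28×10⁻⁴ × 947×10³ m = 121 m/s:
V = [−fR + √((fR)² + 4 fR V_g)]/2 = [−121 + √(121² + 4×121×13.9)]/2 = 12.6 m/s
Subgeostrophic (V < V_g = 13.9 m/s), as expected around a low.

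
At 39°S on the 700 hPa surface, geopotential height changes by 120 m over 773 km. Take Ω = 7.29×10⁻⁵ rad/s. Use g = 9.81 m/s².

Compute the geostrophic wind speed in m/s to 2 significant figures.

17 m/s

Coriolis parameter at 39°S:
f = 2Ω sin φ = 2 × 7.29×10⁻⁵ × sin 39° = 9.18×10⁻⁵ s⁻¹
Height gradient: |∂Z/∂n| = 120 m / 773000 m = 1.55×10⁻⁴
On a pressure surface, geostrophic balance gives V_g = (g/f)|∂Z/∂n|:
V_g = 9.81 × 1.55×10⁻⁴ / 9.18×10⁻⁵ = 16.6 m/s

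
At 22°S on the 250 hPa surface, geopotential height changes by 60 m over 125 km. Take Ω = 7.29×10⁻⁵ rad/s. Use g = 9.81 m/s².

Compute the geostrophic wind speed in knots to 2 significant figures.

170 knots

Coriolis parameter at 22°S:
f = 2Ω sin φ = 2 × 7.29×10⁻⁵ × sin 22° = 5.46×10⁻⁵ s⁻¹
Height gradient: |∂Z/∂n| = 60 m / 125000 m = 4.80×10⁻⁴
On a pressure surface, geostrophic balance gives V_g = (g/f)|∂Z/∂n|:
V_g = 9.81 × 4.80×10⁻⁴ / 5.46×10⁻⁵ = 86.2 m/s
Converting: 86.2 m/s × 1.944 = 170 knots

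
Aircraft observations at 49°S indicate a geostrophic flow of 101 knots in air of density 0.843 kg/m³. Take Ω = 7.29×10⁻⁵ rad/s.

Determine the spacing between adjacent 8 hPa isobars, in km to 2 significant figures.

170 km

Coriolis parameter at 49°S:
f = 2Ω sin φ = 2 × 7.29×10⁻⁵ × sin 49° = 1.10×10⁻⁴ s⁻¹
Wind speed in SI: 101 knots = 52.0 m/s
Geostrophic balance rearranged: |∂P/∂n| = f ρ V_g
|∂P/∂n| = 1.10×10⁻⁴ × 0.843 × 52.0 = 4.82×10⁻³ Pa/m
Isobar spacing: Δn = ΔP/|∂P/∂n| = 800 Pa / 4.82×10⁻³ Pa/m = 165984 m ≈ 170 km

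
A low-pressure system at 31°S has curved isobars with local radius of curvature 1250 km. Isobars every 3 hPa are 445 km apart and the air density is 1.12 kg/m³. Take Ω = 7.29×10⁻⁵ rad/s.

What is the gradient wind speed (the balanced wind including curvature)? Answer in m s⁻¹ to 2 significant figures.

Coriolis parameter at 31°S:
f = 2Ω sin φ = 2 × 7.29×10⁻⁵ × sin 31° = 7.51×10⁻⁵ s⁻¹
Pressure gradient: |∂P/∂n| = 300 Pa / 445000 m = 6.74×10⁻⁴ Pa/m
Geostrophic speed: V_g = |∂P/∂n|/(fρ) = 6.74×10⁻⁴/(7.51×10⁻⁵ × 1.12) = 8.02 m/s
Around a low, centrifugal force acts outward with Coriolis, so pressure-gradient force balances both:
(1/ρ)|∂P/∂n| = fV + V²/R  →  V² + fR·V − fR·V_g = 0
With fR = 7.51×10⁻⁵ × 1250×10³ m = 93.9 m/s:
V = [−fR + √((fR)² + 4 fR V_g)]/2 = [−93.9 + √(93.9² + 4×93.9×8.02)]/2 = 7.43 m/s
Subgeostrophic (V < V_g = 8.02 m/s), as expected around a low.

7.4 m s⁻¹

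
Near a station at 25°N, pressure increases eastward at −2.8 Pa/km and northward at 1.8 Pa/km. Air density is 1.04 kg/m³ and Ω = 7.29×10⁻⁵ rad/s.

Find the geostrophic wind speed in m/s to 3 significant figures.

51.9 m/s

Coriolis parameter at 25°N:
f = 2Ω sin φ = 2 × 7.29×10⁻⁵ × sin 25° = 6.16×10⁻⁵ s⁻¹
Component geostrophic relations (x east, y north):
u_g = −(1/(fρ)) ∂P/∂y,  v_g = (1/(fρ)) ∂P/∂x
u_g = −(1.8×10⁻³)/(6.16×10⁻⁵ × 1.04) = −28.1 m/s;  v_g = (−2.8×10⁻³)/(6.16×10⁻⁵ × 1.04) = −43.7 m/s
|V_g| = √(u_g² + v_g²) = 51.9 m/s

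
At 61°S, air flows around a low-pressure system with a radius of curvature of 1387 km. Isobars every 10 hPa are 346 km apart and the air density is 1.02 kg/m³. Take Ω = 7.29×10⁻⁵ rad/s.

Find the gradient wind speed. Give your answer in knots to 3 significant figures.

Coriolis parameter at 61°S:
f = 2Ω sin φ = 2 × 7.29×10⁻⁵ × sin 61° = 1.28×10⁻⁴ s⁻¹
Pressure gradient: |∂P/∂n| = 1000 Pa / 346000 m = 2.89×10⁻³ Pa/m
Geostrophic speed: V_g = |∂P/∂n|/(fρ) = 2.89×10⁻³/(1.28×10⁻⁴ × 1.02) = 22.2 m/s
Around a low, centrifugal force acts outward with Coriolis, so pressure-gradient force balances both:
(1/ρ)|∂P/∂n| = fV + V²/R  →  V² + fR·V − fR·V_g = 0
With fR = 1.28×10⁻⁴ × 1387×10³ m = 177 m/s:
V = [−fR + √((fR)² + 4 fR V_g)]/2 = [−177 + √(177² + 4×177×22.2)]/2 = 20 m/s
Subgeostrophic (V < V_g = 22.2 m/s), as expected around a low.
Converting: 20 m/s × 1.944 = 38.8 knots

38.8 knots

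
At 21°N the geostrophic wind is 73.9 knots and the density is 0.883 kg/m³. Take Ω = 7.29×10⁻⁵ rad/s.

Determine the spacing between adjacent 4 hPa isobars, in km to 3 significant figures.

228 km

Coriolis parameter at 21°N:
f = 2Ω sin φ = 2 × 7.29×10⁻⁵ × sin 21° = 5.23×10⁻⁵ s⁻¹
Wind speed in SI: 73.9 knots = 38.0 m/s
Geostrophic balance rearranged: |∂P/∂n| = f ρ V_g
|∂P/∂n| = 5.23×10⁻⁵ × 0.883 × 38.0 = 1.75×10⁻³ Pa/m
Isobar spacing: Δn = ΔP/|∂P/∂n| = 400 Pa / 1.75×10⁻³ Pa/m = 228050 m ≈ 228 km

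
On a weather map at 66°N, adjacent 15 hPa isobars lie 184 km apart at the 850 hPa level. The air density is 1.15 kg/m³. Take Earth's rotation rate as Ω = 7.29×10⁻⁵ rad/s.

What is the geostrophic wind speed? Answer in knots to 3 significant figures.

103 knots

Coriolis parameter at 66°N:
f = 2Ω sin φ = 2 × 7.29×10⁻⁵ × sin 66° = 1.33×10⁻⁴ s⁻¹
Pressure gradient: |∂P/∂n| = 1500 Pa / 184000 m = 8.15×10⁻³ Pa/m
Geostrophic balance (pressure-gradient force = Coriolis force):
V_g = (1/(fρ)) |∂P/∂n| = 8.15×10⁻³ / (1.33×10⁻⁴ × 1.15) = 53.2 m/s
Converting: 53.2 m/s × 1.944 = 103 knots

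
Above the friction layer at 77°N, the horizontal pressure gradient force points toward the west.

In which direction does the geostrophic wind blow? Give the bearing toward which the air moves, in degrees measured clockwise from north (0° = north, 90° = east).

The pressure-gradient force points toward the west (bearing 270°).
Geostrophic balance: in the Northern Hemisphere the Coriolis force deflects motion to the right, so the geostrophic wind blows 90° to the right of the pressure-gradient force (low pressure on the left).
Rotating 270° by 90° clockwise gives 000° — the wind blows toward the north.

000°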